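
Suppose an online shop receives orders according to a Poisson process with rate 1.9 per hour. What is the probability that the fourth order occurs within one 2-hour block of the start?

0.5265

Over the interval, μ = 1.9 × 2 = 3.8 (a 2-hour block = 2 hours).
The fourth arrival falls in the interval iff at least 4 events occur there: P(S_4 ≤ t) = P(N ≥ 4) = 1 − P(N ≤ 3) ≈ 0.5265.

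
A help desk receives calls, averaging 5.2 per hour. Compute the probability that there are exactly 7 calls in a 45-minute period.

Over the interval, μ = 5.2 × 0.75 = 3.9 (a 45-minute period = 0.75 hours).
P(N = 7) = e^(−μ) μ^7/7! = e^(−3.9) · 3.9^7/5040 ≈ 0.0551.

0.0551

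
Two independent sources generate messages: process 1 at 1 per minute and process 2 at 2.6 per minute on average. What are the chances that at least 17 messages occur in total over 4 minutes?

0.2796

Independent Poisson processes superpose: combined rate λ = 1 + 2.6 = 3.6 per minute.
Over the interval, μ = 3.6 × 4 = 14.4 (4 minutes).
P(N ≥ 17) = 1 − P(N ≤ 16) ≈ 0.2796.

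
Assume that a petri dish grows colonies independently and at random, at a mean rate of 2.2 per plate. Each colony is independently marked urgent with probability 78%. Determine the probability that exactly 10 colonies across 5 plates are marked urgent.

Thinning: the colonies that are marked urgent themselves form a Poisson process with rate 0.78 × 2.2 = 1.716 per plate.
Over the interval, μ = 1.716 × 5 = 8.58 (5 plates).
P(N = 10) = e^(−8.58) · 8.58^10/10! ≈ 0.1119.

0.1119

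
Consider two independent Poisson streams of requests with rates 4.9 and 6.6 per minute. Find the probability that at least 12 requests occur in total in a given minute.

0.4802

Independent Poisson processes superpose: combined rate λ = 4.9 + 6.6 = 11.5 per minute.
So μ = 11.5.
P(N ≥ 12) = 1 − P(N ≤ 11) ≈ 0.4802.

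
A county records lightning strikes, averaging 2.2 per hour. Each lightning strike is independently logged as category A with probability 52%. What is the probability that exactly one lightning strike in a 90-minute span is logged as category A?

Thinning: the lightning strikes that are logged as category A themselves form a Poisson process with rate 0.52 × 2.2 = 1.144 per hour.
Over the interval, μ = 1.144 × 1.5 = 1.716 (a 90-minute span = 1.5 hours).
P(N = 1) = e^(−1.716) · 1.716^1/1! ≈ 0.3085.

0.3085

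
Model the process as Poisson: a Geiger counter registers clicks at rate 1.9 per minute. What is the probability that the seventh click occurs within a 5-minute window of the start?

0.8351

Over the interval, μ = 1.9 × 5 = 9.5 (a 5-minute window = 5 minutes).
The seventh arrival falls in the interval iff at least 7 events occur there: P(S_7 ≤ t) = P(N ≥ 7) = 1 − P(N ≤ 6) ≈ 0.8351.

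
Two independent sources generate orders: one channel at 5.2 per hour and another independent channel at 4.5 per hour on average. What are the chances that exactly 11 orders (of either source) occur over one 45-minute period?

Independent Poisson processes superpose: combined rate λ = 5.2 + 4.5 = 9.7 per hour.
Over the interval, μ = 9.7 × 0.75 = 7.275 (a 45-minute period = 0.75 hours).
P(N = 11) = e^(−7.275) · 7.275^11/11! ≈ 0.0524.

0.0524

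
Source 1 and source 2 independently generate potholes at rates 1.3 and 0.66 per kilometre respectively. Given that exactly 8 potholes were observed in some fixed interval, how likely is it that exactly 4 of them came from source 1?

0.1742

Given the total, each event is independently from source 1 with probability p = λ_1/(λ_1+λ_2) = 1.3/1.96 ≈ 0.6633.
So K ~ Binomial(8, 1.3/1.96): P(K = 4) = C(8,4) · (1.3/1.96)^4 · (0.66/1.96)^4 ≈ 0.1742.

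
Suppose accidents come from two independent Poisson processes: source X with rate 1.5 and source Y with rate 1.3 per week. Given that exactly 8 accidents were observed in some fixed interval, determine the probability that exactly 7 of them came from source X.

Given the total, each event is independently from source X with probability p = λ_X/(λ_X+λ_Y) = 1.5/2.8 ≈ 0.5357.
So K ~ Binomial(8, 1.5/2.8): P(K = 7) = C(8,7) · (1.5/2.8)^7 · (1.3/2.8)^1 ≈ 0.0470.

0.0470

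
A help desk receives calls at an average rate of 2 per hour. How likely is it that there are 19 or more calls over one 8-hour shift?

0.2577

Over the interval, μ = 2 × 8 = 16 (an 8-hour shift = 8 hours).
P(N ≥ 19) = 1 − P(N ≤ 18) = 1 − Σ_{j=0}^{18} e^(−μ) μ^j/j! ≈ 0.2577.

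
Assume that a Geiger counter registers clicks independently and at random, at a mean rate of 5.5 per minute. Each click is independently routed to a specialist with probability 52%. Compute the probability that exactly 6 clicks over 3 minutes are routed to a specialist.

Thinning: the clicks that are routed to a specialist themselves form a Poisson process with rate 0.52 × 5.5 = 2.86 per minute.
Over the interval, μ = 2.86 × 3 = 8.58 (3 minutes).
P(N = 6) = e^(−8.58) · 8.58^6/6! ≈ 0.1041.

0.1041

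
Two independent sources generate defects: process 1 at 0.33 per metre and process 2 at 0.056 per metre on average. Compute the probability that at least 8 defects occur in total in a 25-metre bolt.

0.7466

Independent Poisson processes superpose: combined rate λ = 0.33 + 0.056 = 0.386 per metre.
Over the interval, μ = 0.386 × 25 = 9.65 (a 25-metre bolt = 25 metres).
P(N ≥ 8) = 1 − P(N ≤ 7) ≈ 0.7466.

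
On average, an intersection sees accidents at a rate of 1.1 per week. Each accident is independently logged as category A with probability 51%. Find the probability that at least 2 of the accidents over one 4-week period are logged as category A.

Thinning: the accidents that are logged as category A themselves form a Poisson process with rate 0.51 × 1.1 = 0.561 per week.
Over the interval, μ = 0.561 × 4 = 2.244 (a 4-week period = 4 weeks).
P(N ≥ 2) = 1 − P(N ≤ 1) ≈ 0.6560.

0.6560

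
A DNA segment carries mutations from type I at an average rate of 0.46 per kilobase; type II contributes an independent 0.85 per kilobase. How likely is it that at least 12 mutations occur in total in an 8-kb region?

0.3589

Independent Poisson processes superpose: combined rate λ = 0.46 + 0.85 = 1.31 per kilobase.
Over the interval, μ = 1.31 × 8 = 10.48 (an 8-kb region = 8 kilobases).
P(N ≥ 12) = 1 − P(N ≤ 11) ≈ 0.3589.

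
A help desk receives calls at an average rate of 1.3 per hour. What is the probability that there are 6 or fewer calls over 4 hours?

0.7324

Over the interval, μ = 1.3 × 4 = 5.2 (4 hours).
P(N ≤ 6) = Σ_{j=0}^{6} e^(−μ) μ^j/j! ≈ 0.7324.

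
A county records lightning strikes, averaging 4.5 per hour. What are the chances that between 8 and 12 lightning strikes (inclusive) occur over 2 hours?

0.5519

Over the interval, μ = 4.5 × 2 = 9 (2 hours).
P(8 ≤ N ≤ 12) = Σ_{j=8}^{12} e^(−9) · 9^j/j! ≈ 0.5519.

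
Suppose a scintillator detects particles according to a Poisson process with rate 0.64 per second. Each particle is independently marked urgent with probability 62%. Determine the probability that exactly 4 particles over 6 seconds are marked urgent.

Thinning: the particles that are marked urgent themselves form a Poisson process with rate 0.62 × 0.64 = 0.3968 per second.
Over the interval, μ = 0.3968 × 6 = 2.3808 (6 seconds).
P(N = 4) = e^(−2.3808) · 2.3808^4/4! ≈ 0.1238.

0.1238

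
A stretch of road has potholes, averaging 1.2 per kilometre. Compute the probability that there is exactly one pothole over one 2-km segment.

Over the interval, μ = 1.2 × 2 = 2.4 (a 2-km segment = 2 kilometres).
P(N = 1) = e^(−μ) μ^1/1! = e^(−2.4) · 2.4^1/1 ≈ 0.2177.

0.2177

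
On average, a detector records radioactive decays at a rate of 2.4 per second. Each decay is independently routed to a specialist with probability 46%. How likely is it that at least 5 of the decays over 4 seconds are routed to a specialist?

Thinning: the decays that are routed to a specialist themselves form a Poisson process with rate 0.46 × 2.4 = 1.104 per second.
Over the interval, μ = 1.104 × 4 = 4.416 (4 seconds).
P(N ≥ 5) = 1 − P(N ≤ 4) ≈ 0.4519.

0.4519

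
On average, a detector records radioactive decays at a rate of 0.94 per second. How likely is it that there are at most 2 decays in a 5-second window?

Over the interval, μ = 0.94 × 5 = 4.7 (a 5-second window = 5 seconds).
P(N ≤ 2) = Σ_{j=0}^{2} e^(−μ) μ^j/j! ≈ 0.1523.

0.1523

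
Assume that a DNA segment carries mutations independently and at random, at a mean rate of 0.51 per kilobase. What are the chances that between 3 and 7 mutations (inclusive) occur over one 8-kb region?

Over the interval, μ = 0.51 × 8 = 4.08 (an 8-kb region = 8 kilobases).
P(3 ≤ N ≤ 7) = Σ_{j=3}^{7} e^(−4.08) · 4.08^j/j! ≈ 0.7173.

0.7173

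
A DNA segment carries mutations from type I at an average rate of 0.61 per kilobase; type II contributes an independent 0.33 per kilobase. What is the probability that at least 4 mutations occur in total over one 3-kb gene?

Independent Poisson processes superpose: combined rate λ = 0.61 + 0.33 = 0.94 per kilobase.
Over the interval, μ = 0.94 × 3 = 2.82 (a 3-kb gene = 3 kilobases).
P(N ≥ 4) = 1 − P(N ≤ 3) ≈ 0.3125.

0.3125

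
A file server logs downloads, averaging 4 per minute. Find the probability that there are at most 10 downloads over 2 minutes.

Over the interval, μ = 4 × 2 = 8 (2 minutes).
P(N ≤ 10) = Σ_{j=0}^{10} e^(−μ) μ^j/j! ≈ 0.8159.

0.8159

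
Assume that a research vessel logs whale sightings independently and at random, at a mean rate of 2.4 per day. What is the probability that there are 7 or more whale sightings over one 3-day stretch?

0.5796

Over the interval, μ = 2.4 × 3 = 7.2 (a 3-day stretch = 3 days).
P(N ≥ 7) = 1 − P(N ≤ 6) = 1 − Σ_{j=0}^{6} e^(−μ) μ^j/j! ≈ 0.5796.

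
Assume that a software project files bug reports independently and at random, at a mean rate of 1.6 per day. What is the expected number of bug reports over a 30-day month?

E[N] = λt = 1.6 × 30 = 48 (a 30-day month = 30 days).

48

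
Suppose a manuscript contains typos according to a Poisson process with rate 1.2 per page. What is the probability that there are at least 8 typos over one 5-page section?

0.2560

Over the interval, μ = 1.2 × 5 = 6 (a 5-page section = 5 pages).
P(N ≥ 8) = 1 − P(N ≤ 7) = 1 − Σ_{j=0}^{7} e^(−μ) μ^j/j! ≈ 0.2560.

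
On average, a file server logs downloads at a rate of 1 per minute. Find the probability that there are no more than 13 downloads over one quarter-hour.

Over the interval, μ = 1 × 15 = 15 (a quarter-hour = 15 minutes).
P(N ≤ 13) = Σ_{j=0}^{13} e^(−μ) μ^j/j! ≈ 0.3632.

0.3632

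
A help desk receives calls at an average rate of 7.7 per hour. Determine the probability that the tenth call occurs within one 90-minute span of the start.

Over the interval, μ = 7.7 × 1.5 = 11.55 (a 90-minute span = 1.5 hours).
The tenth arrival falls in the interval iff at least 10 events occur there: P(S_10 ≤ t) = P(N ≥ 10) = 1 − P(N ≤ 9) ≈ 0.7161.

0.7161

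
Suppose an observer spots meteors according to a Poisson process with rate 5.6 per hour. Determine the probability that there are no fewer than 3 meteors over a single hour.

With mean μ = 5.6 per hour,
P(N ≥ 3) = 1 − P(N ≤ 2) = 1 − Σ_{j=0}^{2} e^(−μ) μ^j/j! ≈ 0.9176.

0.9176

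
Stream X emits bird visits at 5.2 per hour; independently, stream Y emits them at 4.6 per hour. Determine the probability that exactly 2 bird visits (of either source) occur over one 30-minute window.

0.0894

Independent Poisson processes superpose: combined rate λ = 5.2 + 4.6 = 9.8 per hour.
Over the interval, μ = 9.8 × 0.5 = 4.9 (a 30-minute window = 0.5 hours).
P(N = 2) = e^(−4.9) · 4.9^2/2! ≈ 0.0894.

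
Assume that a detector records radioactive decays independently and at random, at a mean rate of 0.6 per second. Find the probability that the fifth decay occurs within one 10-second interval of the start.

0.7149

Over the interval, μ = 0.6 × 10 = 6 (a 10-second interval = 10 seconds).
The fifth arrival falls in the interval iff at least 5 events occur there: P(S_5 ≤ t) = P(N ≥ 5) = 1 − P(N ≤ 4) ≈ 0.7149.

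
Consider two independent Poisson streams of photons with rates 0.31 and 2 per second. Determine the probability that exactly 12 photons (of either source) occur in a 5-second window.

Independent Poisson processes superpose: combined rate λ = 0.31 + 2 = 2.31 per second.
Over the interval, μ = 2.31 × 5 = 11.55 (a 5-second window = 5 seconds).
P(N = 12) = e^(−11.55) · 11.55^12/12! ≈ 0.1134.

0.1134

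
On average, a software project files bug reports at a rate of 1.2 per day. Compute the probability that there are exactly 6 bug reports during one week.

Over the interval, μ = 1.2 × 7 = 8.4 (a week = 7 days).
P(N = 6) = e^(−μ) μ^6/6! = e^(−8.4) · 8.4^6/720 ≈ 0.1097.

0.1097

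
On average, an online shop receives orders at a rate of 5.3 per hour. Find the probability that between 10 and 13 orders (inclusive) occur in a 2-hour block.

0.4315

Over the interval, μ = 5.3 × 2 = 10.6 (a 2-hour block = 2 hours).
P(10 ≤ N ≤ 13) = Σ_{j=10}^{13} e^(−10.6) · 10.6^j/j! ≈ 0.4315.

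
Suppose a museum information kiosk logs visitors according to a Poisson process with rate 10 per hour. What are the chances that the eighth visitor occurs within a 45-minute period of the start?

0.4754

Over the interval, μ = 10 × 0.75 = 7.5 (a 45-minute period = 0.75 hours).
The eighth arrival falls in the interval iff at least 8 events occur there: P(S_8 ≤ t) = P(N ≥ 8) = 1 − P(N ≤ 7) ≈ 0.4754.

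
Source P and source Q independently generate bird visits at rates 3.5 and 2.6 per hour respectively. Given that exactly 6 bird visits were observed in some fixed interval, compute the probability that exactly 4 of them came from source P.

Given the total, each event is independently from source P with probability p = λ_P/(λ_P+λ_Q) = 3.5/6.1 ≈ 0.5738.
So K ~ Binomial(6, 3.5/6.1): P(K = 4) = C(6,4) · (3.5/6.1)^4 · (2.6/6.1)^2 ≈ 0.2953.

0.2953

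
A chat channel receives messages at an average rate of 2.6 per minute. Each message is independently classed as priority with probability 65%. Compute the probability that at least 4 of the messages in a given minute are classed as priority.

Thinning: the messages that are classed as priority themselves form a Poisson process with rate 0.65 × 2.6 = 1.69 per minute.
So μ = 1.69.
P(N ≥ 4) = 1 − P(N ≤ 3) ≈ 0.0917.

0.0917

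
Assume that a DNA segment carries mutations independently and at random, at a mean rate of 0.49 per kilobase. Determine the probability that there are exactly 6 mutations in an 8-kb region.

0.1000

Over the interval, μ = 0.49 × 8 = 3.92 (an 8-kb region = 8 kilobases).
P(N = 6) = e^(−μ) μ^6/6! = e^(−3.92) · 3.92^6/720 ≈ 0.1000.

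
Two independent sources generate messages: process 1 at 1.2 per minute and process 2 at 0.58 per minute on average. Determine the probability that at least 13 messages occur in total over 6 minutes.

Independent Poisson processes superpose: combined rate λ = 1.2 + 0.58 = 1.78 per minute.
Over the interval, μ = 1.78 × 6 = 10.68 (6 minutes).
P(N ≥ 13) = 1 − P(N ≤ 12) ≈ 0.2768.

0.2768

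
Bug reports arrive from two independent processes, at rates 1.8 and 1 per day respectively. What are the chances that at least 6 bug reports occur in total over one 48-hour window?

Independent Poisson processes superpose: combined rate λ = 1.8 + 1 = 2.8 per day.
Over the interval, μ = 2.8 × 2 = 5.6 (a 48-hour window = 2 days).
P(N ≥ 6) = 1 − P(N ≤ 5) ≈ 0.4881.

0.4881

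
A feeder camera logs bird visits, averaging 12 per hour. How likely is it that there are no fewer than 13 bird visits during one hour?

0.4240

With mean μ = 12 per hour,
P(N ≥ 13) = 1 − P(N ≤ 12) = 1 − Σ_{j=0}^{12} e^(−μ) μ^j/j! ≈ 0.4240.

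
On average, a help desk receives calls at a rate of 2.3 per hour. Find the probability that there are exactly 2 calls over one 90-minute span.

Over the interval, μ = 2.3 × 1.5 = 3.45 (a 90-minute span = 1.5 hours).
P(N = 2) = e^(−μ) μ^2/2! = e^(−3.45) · 3.45^2/2 ≈ 0.1889.

0.1889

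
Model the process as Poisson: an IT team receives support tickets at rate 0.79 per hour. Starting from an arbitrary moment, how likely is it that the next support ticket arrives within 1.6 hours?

0.7175

Inter-arrival times are exponential with rate λ = 0.79 per hour.
P(T ≤ 1.6) = 1 − e^(−λt) = 1 − e^(−0.79 × 1.6) = 1 − e^(−1.264) ≈ 0.7175.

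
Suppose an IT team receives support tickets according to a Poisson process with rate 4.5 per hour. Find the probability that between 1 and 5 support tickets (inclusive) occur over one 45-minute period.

Over the interval, μ = 4.5 × 0.75 = 3.375 (a 45-minute period = 0.75 hours).
P(1 ≤ N ≤ 5) = Σ_{j=1}^{5} e^(−3.375) · 3.375^j/j! ≈ 0.8395.

0.8395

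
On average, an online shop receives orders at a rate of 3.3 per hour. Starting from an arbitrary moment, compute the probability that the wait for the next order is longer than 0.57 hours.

The wait for the next event is exponential with rate λ = 3.3 per hour.
P(T > 0.57) = e^(−λt) = e^(−3.3 × 0.57) = e^(−1.881) ≈ 0.1524.

0.1524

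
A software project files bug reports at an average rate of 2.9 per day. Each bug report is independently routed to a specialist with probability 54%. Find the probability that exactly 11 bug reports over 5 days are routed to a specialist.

0.0676

Thinning: the bug reports that are routed to a specialist themselves form a Poisson process with rate 0.54 × 2.9 = 1.566 per day.
Over the interval, μ = 1.566 × 5 = 7.83 (5 days).
P(N = 11) = e^(−7.83) · 7.83^11/11! ≈ 0.0676.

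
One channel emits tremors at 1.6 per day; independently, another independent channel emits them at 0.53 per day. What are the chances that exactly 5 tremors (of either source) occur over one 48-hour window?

0.1651

Independent Poisson processes superpose: combined rate λ = 1.6 + 0.53 = 2.13 per day.
Over the interval, μ = 2.13 × 2 = 4.26 (a 48-hour window = 2 days).
P(N = 5) = e^(−4.26) · 4.26^5/5! ≈ 0.1651.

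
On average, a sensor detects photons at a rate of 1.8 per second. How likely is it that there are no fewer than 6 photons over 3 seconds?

0.4539

Over the interval, μ = 1.8 × 3 = 5.4 (3 seconds).
P(N ≥ 6) = 1 − P(N ≤ 5) = 1 − Σ_{j=0}^{5} e^(−μ) μ^j/j! ≈ 0.4539.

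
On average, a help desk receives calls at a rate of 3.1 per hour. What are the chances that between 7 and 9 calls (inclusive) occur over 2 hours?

Over the interval, μ = 3.1 × 2 = 6.2 (2 hours).
P(7 ≤ N ≤ 9) = Σ_{j=7}^{9} e^(−6.2) · 6.2^j/j! ≈ 0.3274.

0.3274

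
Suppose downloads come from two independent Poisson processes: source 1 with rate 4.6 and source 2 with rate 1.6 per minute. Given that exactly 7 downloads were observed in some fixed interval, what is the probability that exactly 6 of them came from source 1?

0.3013

Given the total, each event is independently from source 1 with probability p = λ_1/(λ_1+λ_2) = 4.6/6.2 ≈ 0.7419.
So K ~ Binomial(7, 4.6/6.2): P(K = 6) = C(7,6) · (4.6/6.2)^6 · (1.6/6.2)^1 ≈ 0.3013.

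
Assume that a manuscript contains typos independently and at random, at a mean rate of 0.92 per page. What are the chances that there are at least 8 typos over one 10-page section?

Over the interval, μ = 0.92 × 10 = 9.2 (a 10-page section = 10 pages).
P(N ≥ 8) = 1 − P(N ≤ 7) = 1 − Σ_{j=0}^{7} e^(−μ) μ^j/j! ≈ 0.6990.

0.6990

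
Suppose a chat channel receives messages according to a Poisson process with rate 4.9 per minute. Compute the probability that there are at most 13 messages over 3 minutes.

Over the interval, μ = 4.9 × 3 = 14.7 (3 minutes).
P(N ≤ 13) = Σ_{j=0}^{13} e^(−μ) μ^j/j! ≈ 0.3925.

0.3925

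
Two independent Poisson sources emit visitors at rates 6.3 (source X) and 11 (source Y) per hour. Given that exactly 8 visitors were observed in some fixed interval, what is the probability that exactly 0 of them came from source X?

Given the total, each event is independently from source X with probability p = λ_X/(λ_X+λ_Y) = 6.3/17.3 ≈ 0.3642.
So K ~ Binomial(8, 6.3/17.3): P(K = 0) = C(8,0) · (6.3/17.3)^0 · (11/17.3)^8 ≈ 0.0267.

0.0267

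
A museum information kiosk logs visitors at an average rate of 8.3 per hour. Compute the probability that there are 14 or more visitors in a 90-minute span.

0.3667

Over the interval, μ = 8.3 × 1.5 = 12.45 (a 90-minute span = 1.5 hours).
P(N ≥ 14) = 1 − P(N ≤ 13) = 1 − Σ_{j=0}^{13} e^(−μ) μ^j/j! ≈ 0.3667.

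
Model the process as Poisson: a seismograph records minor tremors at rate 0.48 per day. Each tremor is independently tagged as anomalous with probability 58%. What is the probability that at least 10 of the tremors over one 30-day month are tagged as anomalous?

0.3279

Thinning: the tremors that are tagged as anomalous themselves form a Poisson process with rate 0.58 × 0.48 = 0.2784 per day.
Over the interval, μ = 0.2784 × 30 = 8.352 (a 30-day month = 30 days).
P(N ≥ 10) = 1 − P(N ≤ 9) ≈ 0.3279.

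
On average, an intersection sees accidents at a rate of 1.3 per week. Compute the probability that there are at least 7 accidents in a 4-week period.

0.2676

Over the interval, μ = 1.3 × 4 = 5.2 (a 4-week period = 4 weeks).
P(N ≥ 7) = 1 − P(N ≤ 6) = 1 − Σ_{j=0}^{6} e^(−μ) μ^j/j! ≈ 0.2676.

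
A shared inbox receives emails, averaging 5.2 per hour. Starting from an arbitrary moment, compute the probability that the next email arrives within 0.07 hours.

0.3051

Inter-arrival times are exponential with rate λ = 5.2 per hour.
P(T ≤ 0.07) = 1 − e^(−λt) = 1 − e^(−5.2 × 0.07) = 1 − e^(−0.364) ≈ 0.3051.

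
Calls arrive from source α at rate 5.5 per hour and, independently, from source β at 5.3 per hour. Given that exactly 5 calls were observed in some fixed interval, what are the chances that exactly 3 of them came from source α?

Given the total, each event is independently from source α with probability p = λ_α/(λ_α+λ_β) = 5.5/10.8 ≈ 0.5093.
So K ~ Binomial(5, 5.5/10.8): P(K = 3) = C(5,3) · (5.5/10.8)^3 · (5.3/10.8)^2 ≈ 0.3181.

0.3181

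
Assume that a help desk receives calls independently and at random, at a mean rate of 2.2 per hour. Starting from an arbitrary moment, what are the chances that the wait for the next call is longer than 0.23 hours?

0.6029

The wait for the next event is exponential with rate λ = 2.2 per hour.
P(T > 0.23) = e^(−λt) = e^(−2.2 × 0.23) = e^(−0.506) ≈ 0.6029.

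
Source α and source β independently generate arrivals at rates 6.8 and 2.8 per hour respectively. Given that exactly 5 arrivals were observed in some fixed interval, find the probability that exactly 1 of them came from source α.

0.0256

Given the total, each event is independently from source α with probability p = λ_α/(λ_α+λ_β) = 6.8/9.6 ≈ 0.7083.
So K ~ Binomial(5, 6.8/9.6): P(K = 1) = C(5,1) · (6.8/9.6)^1 · (2.8/9.6)^4 ≈ 0.0256.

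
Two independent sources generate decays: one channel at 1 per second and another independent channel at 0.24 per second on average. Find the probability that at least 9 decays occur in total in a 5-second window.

0.1741

Independent Poisson processes superpose: combined rate λ = 1 + 0.24 = 1.24 per second.
Over the interval, μ = 1.24 × 5 = 6.2 (a 5-second window = 5 seconds).
P(N ≥ 9) = 1 − P(N ≤ 8) ≈ 0.1741.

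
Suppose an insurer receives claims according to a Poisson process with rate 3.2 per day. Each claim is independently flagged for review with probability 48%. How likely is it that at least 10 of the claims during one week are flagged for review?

0.6320

Thinning: the claims that are flagged for review themselves form a Poisson process with rate 0.48 × 3.2 = 1.536 per day.
Over the interval, μ = 1.536 × 7 = 10.752 (a week = 7 days).
P(N ≥ 10) = 1 − P(N ≤ 9) ≈ 0.6320.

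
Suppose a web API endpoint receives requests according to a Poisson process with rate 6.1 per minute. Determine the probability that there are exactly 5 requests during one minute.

With mean μ = 6.1 per minute,
P(N = 5) = e^(−μ) μ^5/5! = e^(−6.1) · 6.1^5/120 ≈ 0.1579.

0.1579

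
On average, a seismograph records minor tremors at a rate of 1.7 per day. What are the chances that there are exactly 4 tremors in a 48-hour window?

Over the interval, μ = 1.7 × 2 = 3.4 (a 48-hour window = 2 days).
P(N = 4) = e^(−μ) μ^4/4! = e^(−3.4) · 3.4^4/24 ≈ 0.1858.

0.1858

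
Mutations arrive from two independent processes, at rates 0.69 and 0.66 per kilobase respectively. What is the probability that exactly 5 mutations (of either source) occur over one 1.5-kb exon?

Independent Poisson processes superpose: combined rate λ = 0.69 + 0.66 = 1.35 per kilobase.
Over the interval, μ = 1.35 × 1.5 = 2.025 (a 1.5-kb exon = 1.5 kilobases).
P(N = 5) = e^(−2.025) · 2.025^5/5! ≈ 0.0375.

0.0375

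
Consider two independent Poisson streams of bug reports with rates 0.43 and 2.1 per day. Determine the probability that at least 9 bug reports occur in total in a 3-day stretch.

0.3504

Independent Poisson processes superpose: combined rate λ = 0.43 + 2.1 = 2.53 per day.
Over the interval, μ = 2.53 × 3 = 7.59 (a 3-day stretch = 3 days).
P(N ≥ 9) = 1 − P(N ≤ 8) ≈ 0.3504.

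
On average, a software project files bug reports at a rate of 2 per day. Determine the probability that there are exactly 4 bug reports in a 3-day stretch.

0.1339

Over the interval, μ = 2 × 3 = 6 (a 3-day stretch = 3 days).
P(N = 4) = e^(−μ) μ^4/4! = e^(−6) · 6^4/24 ≈ 0.1339.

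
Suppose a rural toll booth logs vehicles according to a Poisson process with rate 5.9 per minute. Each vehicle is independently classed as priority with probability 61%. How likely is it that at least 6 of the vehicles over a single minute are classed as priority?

0.1557

Thinning: the vehicles that are classed as priority themselves form a Poisson process with rate 0.61 × 5.9 = 3.599 per minute.
So μ = 3.599.
P(N ≥ 6) = 1 − P(N ≤ 5) ≈ 0.1557.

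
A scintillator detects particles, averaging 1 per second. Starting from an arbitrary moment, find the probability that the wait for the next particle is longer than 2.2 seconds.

0.1108

The wait for the next event is exponential with rate λ = 1 per second.
P(T > 2.2) = e^(−λt) = e^(−1 × 2.2) = e^(−2.2) ≈ 0.1108.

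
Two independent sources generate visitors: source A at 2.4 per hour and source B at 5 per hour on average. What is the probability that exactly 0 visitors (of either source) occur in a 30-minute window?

Independent Poisson processes superpose: combined rate λ = 2.4 + 5 = 7.4 per hour.
Over the interval, μ = 7.4 × 0.5 = 3.7 (a 30-minute window = 0.5 hours).
P(N = 0) = e^(−3.7) · 3.7^0/0! ≈ 0.0247.

0.0247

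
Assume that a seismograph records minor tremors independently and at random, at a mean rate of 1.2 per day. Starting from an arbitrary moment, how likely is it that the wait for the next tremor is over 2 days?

The wait for the next event is exponential with rate λ = 1.2 per day.
P(T > 2) = e^(−λt) = e^(−1.2 × 2) = e^(−2.4) ≈ 0.0907.

0.0907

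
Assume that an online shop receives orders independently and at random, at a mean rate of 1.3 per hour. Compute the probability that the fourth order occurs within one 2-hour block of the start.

Over the interval, μ = 1.3 × 2 = 2.6 (a 2-hour block = 2 hours).
The fourth arrival falls in the interval iff at least 4 events occur there: P(S_4 ≤ t) = P(N ≥ 4) = 1 − P(N ≤ 3) ≈ 0.2640.

0.2640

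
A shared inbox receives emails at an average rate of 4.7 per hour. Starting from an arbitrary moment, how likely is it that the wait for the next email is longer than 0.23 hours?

0.3393

The wait for the next event is exponential with rate λ = 4.7 per hour.
P(T > 0.23) = e^(−λt) = e^(−4.7 × 0.23) = e^(−1.081) ≈ 0.3393.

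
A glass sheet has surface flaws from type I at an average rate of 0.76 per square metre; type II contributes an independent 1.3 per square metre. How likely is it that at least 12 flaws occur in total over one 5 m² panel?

0.3378

Independent Poisson processes superpose: combined rate λ = 0.76 + 1.3 = 2.06 per square metre.
Over the interval, μ = 2.06 × 5 = 10.3 (a 5 m² panel = 5 square metres).
P(N ≥ 12) = 1 − P(N ≤ 11) ≈ 0.3378.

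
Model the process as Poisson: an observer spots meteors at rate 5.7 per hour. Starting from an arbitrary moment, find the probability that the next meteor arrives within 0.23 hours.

Inter-arrival times are exponential with rate λ = 5.7 per hour.
P(T ≤ 0.23) = 1 − e^(−λt) = 1 − e^(−5.7 × 0.23) = 1 − e^(−1.311) ≈ 0.7304.

0.7304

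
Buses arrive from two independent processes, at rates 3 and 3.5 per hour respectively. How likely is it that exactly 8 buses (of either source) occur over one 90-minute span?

Independent Poisson processes superpose: combined rate λ = 3 + 3.5 = 6.5 per hour.
Over the interval, μ = 6.5 × 1.5 = 9.75 (a 90-minute span = 1.5 hours).
P(N = 8) = e^(−9.75) · 9.75^8/8! ≈ 0.1181.

0.1181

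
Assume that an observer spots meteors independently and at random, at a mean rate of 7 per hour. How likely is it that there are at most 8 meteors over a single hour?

0.7291

With mean μ = 7 per hour,
P(N ≤ 8) = Σ_{j=0}^{8} e^(−μ) μ^j/j! ≈ 0.7291.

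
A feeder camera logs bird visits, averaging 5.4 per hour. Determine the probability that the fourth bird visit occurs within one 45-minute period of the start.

Over the interval, μ = 5.4 × 0.75 = 4.05 (a 45-minute period = 0.75 hours).
The fourth arrival falls in the interval iff at least 4 events occur there: P(S_4 ≤ t) = P(N ≥ 4) = 1 − P(N ≤ 3) ≈ 0.5762.

0.5762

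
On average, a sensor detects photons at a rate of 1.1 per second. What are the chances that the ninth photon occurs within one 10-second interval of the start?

Over the interval, μ = 1.1 × 10 = 11 (a 10-second interval = 10 seconds).
The ninth arrival falls in the interval iff at least 9 events occur there: P(S_9 ≤ t) = P(N ≥ 9) = 1 − P(N ≤ 8) ≈ 0.7680.

0.7680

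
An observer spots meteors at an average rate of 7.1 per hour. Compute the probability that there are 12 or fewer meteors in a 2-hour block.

0.3391

Over the interval, μ = 7.1 × 2 = 14.2 (a 2-hour block = 2 hours).
P(N ≤ 12) = Σ_{j=0}^{12} e^(−μ) μ^j/j! ≈ 0.3391.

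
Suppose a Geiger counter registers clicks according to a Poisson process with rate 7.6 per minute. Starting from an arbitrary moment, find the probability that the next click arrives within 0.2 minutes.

Inter-arrival times are exponential with rate λ = 7.6 per minute.
P(T ≤ 0.2) = 1 − e^(−λt) = 1 − e^(−7.6 × 0.2) = 1 − e^(−1.52) ≈ 0.7813.

0.7813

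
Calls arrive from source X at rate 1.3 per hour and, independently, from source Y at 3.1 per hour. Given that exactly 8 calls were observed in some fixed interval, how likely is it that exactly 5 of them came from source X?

Given the total, each event is independently from source X with probability p = λ_X/(λ_X+λ_Y) = 1.3/4.4 ≈ 0.2955.
So K ~ Binomial(8, 1.3/4.4): P(K = 5) = C(8,5) · (1.3/4.4)^5 · (3.1/4.4)^3 ≈ 0.0441.

0.0441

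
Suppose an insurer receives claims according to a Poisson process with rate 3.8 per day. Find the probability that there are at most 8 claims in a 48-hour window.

Over the interval, μ = 3.8 × 2 = 7.6 (a 48-hour window = 2 days).
P(N ≤ 8) = Σ_{j=0}^{8} e^(−μ) μ^j/j! ≈ 0.6482.

0.6482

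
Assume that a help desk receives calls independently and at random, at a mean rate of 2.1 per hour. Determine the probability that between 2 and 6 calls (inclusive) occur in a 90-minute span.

Over the interval, μ = 2.1 × 1.5 = 3.15 (a 90-minute span = 1.5 hours).
P(2 ≤ N ≤ 6) = Σ_{j=2}^{6} e^(−3.15) · 3.15^j/j! ≈ 0.7805.

0.7805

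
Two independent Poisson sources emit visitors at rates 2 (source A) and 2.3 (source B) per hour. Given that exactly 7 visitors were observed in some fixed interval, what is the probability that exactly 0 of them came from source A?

0.0125

Given the total, each event is independently from source A with probability p = λ_A/(λ_A+λ_B) = 2/4.3 ≈ 0.4651.
So K ~ Binomial(7, 2/4.3): P(K = 0) = C(7,0) · (2/4.3)^0 · (2.3/4.3)^7 ≈ 0.0125.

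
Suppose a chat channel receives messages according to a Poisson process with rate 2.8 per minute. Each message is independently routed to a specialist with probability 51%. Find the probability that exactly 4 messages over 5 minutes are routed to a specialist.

0.0858

Thinning: the messages that are routed to a specialist themselves form a Poisson process with rate 0.51 × 2.8 = 1.428 per minute.
Over the interval, μ = 1.428 × 5 = 7.14 (5 minutes).
P(N = 4) = e^(−7.14) · 7.14^4/4! ≈ 0.0858.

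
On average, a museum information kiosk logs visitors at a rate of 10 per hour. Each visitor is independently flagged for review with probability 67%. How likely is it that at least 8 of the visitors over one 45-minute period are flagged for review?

Thinning: the visitors that are flagged for review themselves form a Poisson process with rate 0.67 × 10 = 6.7 per hour.
Over the interval, μ = 6.7 × 0.75 = 5.025 (a 45-minute period = 0.75 hours).
P(N ≥ 8) = 1 − P(N ≤ 7) ≈ 0.1360.

0.1360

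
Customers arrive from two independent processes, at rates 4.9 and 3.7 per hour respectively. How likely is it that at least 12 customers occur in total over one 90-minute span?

Independent Poisson processes superpose: combined rate λ = 4.9 + 3.7 = 8.6 per hour.
Over the interval, μ = 8.6 × 1.5 = 12.9 (a 90-minute span = 1.5 hours).
P(N ≥ 12) = 1 − P(N ≤ 11) ≈ 0.6366.

0.6366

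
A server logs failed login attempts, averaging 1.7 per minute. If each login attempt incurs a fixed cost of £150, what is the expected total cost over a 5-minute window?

E[N] = 1.7 × 5 = 8.5 (a 5-minute window = 5 minutes); E[cost] = 8.5 × £150 = £1275.

£1275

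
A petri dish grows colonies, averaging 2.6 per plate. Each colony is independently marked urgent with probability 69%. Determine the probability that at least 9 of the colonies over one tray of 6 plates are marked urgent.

Thinning: the colonies that are marked urgent themselves form a Poisson process with rate 0.69 × 2.6 = 1.794 per plate.
Over the interval, μ = 1.794 × 6 = 10.764 (a tray of 6 plates = 6 plates).
P(N ≥ 9) = 1 − P(N ≤ 8) ≈ 0.7464.

0.7464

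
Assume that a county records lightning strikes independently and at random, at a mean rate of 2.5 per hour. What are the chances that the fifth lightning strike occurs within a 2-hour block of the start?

Over the interval, μ = 2.5 × 2 = 5 (a 2-hour block = 2 hours).
The fifth arrival falls in the interval iff at least 5 events occur there: P(S_5 ≤ t) = P(N ≥ 5) = 1 − P(N ≤ 4) ≈ 0.5595.

0.5595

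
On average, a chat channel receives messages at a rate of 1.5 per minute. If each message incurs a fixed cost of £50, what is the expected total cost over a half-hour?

E[N] = 1.5 × 30 = 45 (a half-hour = 30 minutes); E[cost] = 45 × £50 = £2250.

£2250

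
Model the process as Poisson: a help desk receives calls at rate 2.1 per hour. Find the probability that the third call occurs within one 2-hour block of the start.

Over the interval, μ = 2.1 × 2 = 4.2 (a 2-hour block = 2 hours).
The third arrival falls in the interval iff at least 3 events occur there: P(S_3 ≤ t) = P(N ≥ 3) = 1 − P(N ≤ 2) ≈ 0.7898.

0.7898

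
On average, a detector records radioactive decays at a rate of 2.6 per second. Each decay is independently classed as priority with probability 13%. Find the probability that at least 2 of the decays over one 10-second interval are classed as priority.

Thinning: the decays that are classed as priority themselves form a Poisson process with rate 0.13 × 2.6 = 0.338 per second.
Over the interval, μ = 0.338 × 10 = 3.38 (a 10-second interval = 10 seconds).
P(N ≥ 2) = 1 − P(N ≤ 1) ≈ 0.8509.

0.8509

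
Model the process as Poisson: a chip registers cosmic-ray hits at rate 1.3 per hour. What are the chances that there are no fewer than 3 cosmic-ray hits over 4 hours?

Over the interval, μ = 1.3 × 4 = 5.2 (4 hours).
P(N ≥ 3) = 1 − P(N ≤ 2) = 1 − Σ_{j=0}^{2} e^(−μ) μ^j/j! ≈ 0.8912.

0.8912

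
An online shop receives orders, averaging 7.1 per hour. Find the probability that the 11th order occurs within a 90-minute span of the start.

0.4977

Over the interval, μ = 7.1 × 1.5 = 10.65 (a 90-minute span = 1.5 hours).
The 11th arrival falls in the interval iff at least 11 events occur there: P(S_11 ≤ t) = P(N ≥ 11) = 1 − P(N ≤ 10) ≈ 0.4977.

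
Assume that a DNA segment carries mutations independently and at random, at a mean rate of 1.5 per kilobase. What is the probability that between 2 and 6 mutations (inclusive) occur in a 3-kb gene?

Over the interval, μ = 1.5 × 3 = 4.5 (a 3-kb gene = 3 kilobases).
P(2 ≤ N ≤ 6) = Σ_{j=2}^{6} e^(−4.5) · 4.5^j/j! ≈ 0.7700.

0.7700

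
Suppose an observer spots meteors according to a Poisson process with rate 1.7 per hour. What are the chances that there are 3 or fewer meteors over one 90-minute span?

Over the interval, μ = 1.7 × 1.5 = 2.55 (a 90-minute span = 1.5 hours).
P(N ≤ 3) = Σ_{j=0}^{3} e^(−μ) μ^j/j! ≈ 0.7468.

0.7468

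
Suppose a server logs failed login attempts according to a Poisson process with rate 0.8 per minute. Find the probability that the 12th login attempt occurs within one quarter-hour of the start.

0.5384

Over the interval, μ = 0.8 × 15 = 12 (a quarter-hour = 15 minutes).
The 12th arrival falls in the interval iff at least 12 events occur there: P(S_12 ≤ t) = P(N ≥ 12) = 1 − P(N ≤ 11) ≈ 0.5384.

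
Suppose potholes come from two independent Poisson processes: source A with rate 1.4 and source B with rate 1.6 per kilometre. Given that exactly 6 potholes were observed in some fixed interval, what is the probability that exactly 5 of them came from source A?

0.0708

Given the total, each event is independently from source A with probability p = λ_A/(λ_A+λ_B) = 1.4/3 ≈ 0.4667.
So K ~ Binomial(6, 1.4/3): P(K = 5) = C(6,5) · (1.4/3)^5 · (1.6/3)^1 ≈ 0.0708.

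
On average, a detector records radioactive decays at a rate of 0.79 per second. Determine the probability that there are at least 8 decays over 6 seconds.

0.1077

Over the interval, μ = 0.79 × 6 = 4.74 (6 seconds).
P(N ≥ 8) = 1 − P(N ≤ 7) = 1 − Σ_{j=0}^{7} e^(−μ) μ^j/j! ≈ 0.1077.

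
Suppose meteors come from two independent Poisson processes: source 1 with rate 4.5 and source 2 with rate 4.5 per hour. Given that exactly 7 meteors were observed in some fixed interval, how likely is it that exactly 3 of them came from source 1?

0.2734

Given the total, each event is independently from source 1 with probability p = λ_1/(λ_1+λ_2) = 4.5/9 = 0.5000.
So K ~ Binomial(7, 4.5/9): P(K = 3) = C(7,3) · (4.5/9)^3 · (4.5/9)^4 ≈ 0.2734.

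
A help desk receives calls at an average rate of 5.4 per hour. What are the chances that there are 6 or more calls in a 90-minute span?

Over the interval, μ = 5.4 × 1.5 = 8.1 (a 90-minute span = 1.5 hours).
P(N ≥ 6) = 1 − P(N ≤ 5) = 1 − Σ_{j=0}^{5} e^(−μ) μ^j/j! ≈ 0.8178.

0.8178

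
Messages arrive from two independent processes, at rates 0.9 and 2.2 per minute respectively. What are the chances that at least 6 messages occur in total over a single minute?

Independent Poisson processes superpose: combined rate λ = 0.9 + 2.2 = 3.1 per minute.
So μ = 3.1.
P(N ≥ 6) = 1 − P(N ≤ 5) ≈ 0.0943.

0.0943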